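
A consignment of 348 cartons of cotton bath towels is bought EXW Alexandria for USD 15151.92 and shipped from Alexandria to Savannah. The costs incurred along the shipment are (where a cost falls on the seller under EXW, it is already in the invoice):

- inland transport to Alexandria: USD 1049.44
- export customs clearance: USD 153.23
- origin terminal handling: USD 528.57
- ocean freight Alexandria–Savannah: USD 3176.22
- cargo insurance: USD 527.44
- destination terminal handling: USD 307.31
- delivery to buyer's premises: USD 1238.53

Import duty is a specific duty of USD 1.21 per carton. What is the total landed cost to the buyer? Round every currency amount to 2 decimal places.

Total landed cost: USD 22553.74

EXW: the seller makes goods available at their premises; the buyer bears all onward costs.
CIF value = EXW price + inland to port + export clearance + origin terminal + freight + insurance = 15151.92 + 1049.44 + 153.23 + 528.57 + 3176.22 + 527.44 = 20586.82
Import duty = 348 × 1.21 = 421.08
Buyer bears: inland to port 1049.44 + export clearance 153.23 + origin terminal 528.57 + freight 3176.22 + insurance 527.44 + destination terminal 307.31 + delivery 1238.53 + duty 421.08 = 7401.82
Landed cost = invoice 15151.92 + 7401.82 = 22553.74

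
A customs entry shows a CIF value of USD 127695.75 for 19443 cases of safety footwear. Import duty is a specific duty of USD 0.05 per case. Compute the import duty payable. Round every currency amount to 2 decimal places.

Import duty = 19443 × 0.05 = 972.15

Import duty: USD 972.15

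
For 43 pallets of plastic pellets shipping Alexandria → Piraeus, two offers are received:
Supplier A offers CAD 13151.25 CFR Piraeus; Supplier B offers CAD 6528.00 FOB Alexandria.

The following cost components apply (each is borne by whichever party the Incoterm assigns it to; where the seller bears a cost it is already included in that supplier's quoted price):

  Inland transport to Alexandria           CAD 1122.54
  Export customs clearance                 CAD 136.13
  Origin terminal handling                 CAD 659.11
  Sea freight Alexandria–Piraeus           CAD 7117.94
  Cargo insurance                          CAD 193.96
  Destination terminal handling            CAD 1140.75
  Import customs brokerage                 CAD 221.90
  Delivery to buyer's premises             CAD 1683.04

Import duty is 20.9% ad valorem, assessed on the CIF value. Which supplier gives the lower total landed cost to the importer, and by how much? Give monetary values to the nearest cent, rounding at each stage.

Supplier A (CFR):
CIF value = CFR price + insurance = 13151.25 + 193.96 = 13345.21
Import duty = 13345.21 × 20.9% = 2789.15
Buyer bears (A): 193.96 + 1140.75 + 221.90 + 1683.04 = 3239.65
Landed cost (A) = invoice 13151.25 + 3239.65 + duty 2789.15 = 19180.05
Supplier B (FOB):
CIF value = FOB price + freight + insurance = 6528.00 + 7117.94 + 193.96 = 13839.90
Import duty = 13839.90 × 20.9% = 2892.54
Buyer bears (B): 7117.94 + 193.96 + 1140.75 + 221.90 + 1683.04 = 10357.59
Landed cost (B) = invoice 6528.00 + 10357.59 + duty 2892.54 = 19778.13
Difference = |19180.05 − 19778.13| = 598.08

Supplier A is cheaper by CAD 598.08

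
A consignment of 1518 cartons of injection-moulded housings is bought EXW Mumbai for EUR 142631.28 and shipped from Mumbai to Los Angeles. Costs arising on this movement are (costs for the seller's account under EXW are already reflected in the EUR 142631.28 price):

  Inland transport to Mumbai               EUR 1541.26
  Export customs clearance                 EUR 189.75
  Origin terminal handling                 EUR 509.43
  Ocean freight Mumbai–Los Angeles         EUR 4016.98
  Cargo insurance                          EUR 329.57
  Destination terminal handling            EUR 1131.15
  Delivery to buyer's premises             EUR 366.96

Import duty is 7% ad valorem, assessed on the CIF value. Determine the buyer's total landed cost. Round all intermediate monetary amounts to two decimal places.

EXW: the seller makes goods available at their premises; the buyer bears all onward costs.
CIF value = EXW price + inland to port + export clearance + origin terminal + freight + insurance = 142631.28 + 1541.26 + 189.75 + 509.43 + 4016.98 + 329.57 = 149218.27
Import duty = 149218.27 × 7% = 10445.28
Buyer bears: inland to port 1541.26 + export clearance 189.75 + origin terminal 509.43 + freight 4016.98 + insurance 329.57 + destination terminal 1131.15 + delivery 366.96 + duty 10445.28 = 18530.38
Landed cost = invoice 142631.28 + 18530.38 = 161161.66

Total landed cost: EUR 161161.66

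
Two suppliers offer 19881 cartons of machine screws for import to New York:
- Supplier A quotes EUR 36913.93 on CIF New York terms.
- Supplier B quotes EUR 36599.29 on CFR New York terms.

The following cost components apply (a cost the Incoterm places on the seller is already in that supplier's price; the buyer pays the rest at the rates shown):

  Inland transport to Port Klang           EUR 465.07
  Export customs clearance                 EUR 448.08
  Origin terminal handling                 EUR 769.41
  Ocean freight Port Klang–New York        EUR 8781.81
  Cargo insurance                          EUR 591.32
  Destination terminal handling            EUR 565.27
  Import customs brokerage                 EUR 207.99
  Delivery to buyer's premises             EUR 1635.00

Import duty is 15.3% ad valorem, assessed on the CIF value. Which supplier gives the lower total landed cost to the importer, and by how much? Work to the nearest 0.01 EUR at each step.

Supplier A (CIF):
The CIF price already equals the CIF value: 36913.93
Import duty = 36913.93 × 15.3% = 5647.83
Buyer bears (A): 565.27 + 207.99 + 1635.00 = 2408.26
Landed cost (A) = invoice 36913.93 + 2408.26 + duty 5647.83 = 44970.02
Supplier B (CFR):
CIF value = CFR price + insurance = 36599.29 + 591.32 = 37190.61
Import duty = 37190.61 × 15.3% = 5690.16
Buyer bears (B): 591.32 + 565.27 + 207.99 + 1635.00 = 2999.58
Landed cost (B) = invoice 36599.29 + 2999.58 + duty 5690.16 = 45289.03
Difference = |44970.02 − 45289.03| = 319.01

Supplier A is cheaper by EUR 319.01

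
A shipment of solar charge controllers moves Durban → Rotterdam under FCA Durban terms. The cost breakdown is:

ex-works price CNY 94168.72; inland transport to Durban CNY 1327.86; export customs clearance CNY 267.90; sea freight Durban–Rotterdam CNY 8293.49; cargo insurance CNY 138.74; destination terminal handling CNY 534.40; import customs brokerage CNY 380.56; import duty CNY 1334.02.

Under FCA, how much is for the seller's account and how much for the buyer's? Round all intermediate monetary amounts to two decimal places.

FCA: the seller delivers export-cleared goods to the carrier; the buyer bears costs from that point.
Seller's account: goods 94168.72 + inland to port 1327.86 + export clearance 267.90 = 95764.48
Buyer's account: freight 8293.49 + insurance 138.74 + destination terminal 534.40 + brokerage 380.56 + duty 1334.02 = 10681.21

Seller: CNY 95764.48; buyer: CNY 10681.21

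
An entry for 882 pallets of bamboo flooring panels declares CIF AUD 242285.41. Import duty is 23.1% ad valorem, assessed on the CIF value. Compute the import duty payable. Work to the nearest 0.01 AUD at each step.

Import duty: AUD 55967.93

Import duty = 242285.41 × 23.1% = 55967.93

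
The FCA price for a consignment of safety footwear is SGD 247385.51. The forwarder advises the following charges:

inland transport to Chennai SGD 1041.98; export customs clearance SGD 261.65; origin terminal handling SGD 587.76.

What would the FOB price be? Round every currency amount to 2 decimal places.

Not relevant to the conversion: inland to port, export clearance — on the seller under both FCA and FOB; already in the FCA price and stays in the FOB price.
From FCA to FOB, the seller additionally bears: origin terminal.
FOB price = 247385.51 + 587.76 = 247973.27

FOB price: SGD 247973.27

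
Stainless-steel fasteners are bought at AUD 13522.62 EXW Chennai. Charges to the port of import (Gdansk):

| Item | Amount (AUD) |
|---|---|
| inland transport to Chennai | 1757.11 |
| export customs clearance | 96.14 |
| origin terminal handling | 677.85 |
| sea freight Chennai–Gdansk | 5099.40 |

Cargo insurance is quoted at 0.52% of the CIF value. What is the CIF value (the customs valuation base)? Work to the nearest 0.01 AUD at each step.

CIF value: AUD 21263.69

Let C be the CIF value. C = EXW price + pre-shipment costs + freight + 0.52% × C
C − 0.52% × C = 13522.62 + 1757.11 + 96.14 + 677.85 + 5099.40
0.9948 × C = 21153.12
C = 21153.12 / 0.9948 = 21263.69
Insurance premium = 0.52% × 21263.69 = 110.57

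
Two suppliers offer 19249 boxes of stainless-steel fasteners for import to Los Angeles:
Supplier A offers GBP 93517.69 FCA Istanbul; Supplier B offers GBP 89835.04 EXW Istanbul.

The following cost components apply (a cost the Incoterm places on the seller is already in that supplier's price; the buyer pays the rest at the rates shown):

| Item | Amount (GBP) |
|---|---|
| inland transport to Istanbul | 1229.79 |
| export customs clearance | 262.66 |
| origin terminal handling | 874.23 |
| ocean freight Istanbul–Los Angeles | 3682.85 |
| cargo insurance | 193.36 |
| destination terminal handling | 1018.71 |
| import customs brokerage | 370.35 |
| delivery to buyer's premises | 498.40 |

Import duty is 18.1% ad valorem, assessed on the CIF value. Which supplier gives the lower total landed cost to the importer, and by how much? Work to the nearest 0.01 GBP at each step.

Supplier A (FCA):
CIF value = FCA price + origin terminal + freight + insurance = 93517.69 + 874.23 + 3682.85 + 193.36 = 98268.13
Import duty = 98268.13 × 18.1% = 17786.53
Buyer bears (A): 874.23 + 3682.85 + 193.36 + 1018.71 + 370.35 + 498.40 = 6637.90
Landed cost (A) = invoice 93517.69 + 6637.90 + duty 17786.53 = 117942.12
Supplier B (EXW):
CIF value = EXW price + inland to port + export clearance + origin terminal + freight + insurance = 89835.04 + 1229.79 + 262.66 + 874.23 + 3682.85 + 193.36 = 96077.93
Import duty = 96077.93 × 18.1% = 17390.11
Buyer bears (B): 1229.79 + 262.66 + 874.23 + 3682.85 + 193.36 + 1018.71 + 370.35 + 498.40 = 8130.35
Landed cost (B) = invoice 89835.04 + 8130.35 + duty 17390.11 = 115355.50
Difference = |117942.12 − 115355.50| = 2586.62

Supplier B is cheaper by GBP 2586.62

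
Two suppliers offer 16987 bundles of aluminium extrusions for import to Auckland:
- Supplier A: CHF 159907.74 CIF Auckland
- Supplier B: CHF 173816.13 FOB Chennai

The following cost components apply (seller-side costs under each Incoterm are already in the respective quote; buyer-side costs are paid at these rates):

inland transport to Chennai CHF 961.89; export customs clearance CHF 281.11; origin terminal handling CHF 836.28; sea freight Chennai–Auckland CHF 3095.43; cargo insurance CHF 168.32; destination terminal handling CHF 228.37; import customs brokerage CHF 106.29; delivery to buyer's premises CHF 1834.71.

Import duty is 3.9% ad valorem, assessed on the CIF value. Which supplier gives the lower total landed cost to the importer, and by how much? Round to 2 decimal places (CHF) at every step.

Supplier A is cheaper by CHF 17841.86

Supplier A (CIF):
The CIF price already equals the CIF value: 159907.74
Import duty = 159907.74 × 3.9% = 6236.40
Buyer bears (A): 228.37 + 106.29 + 1834.71 = 2169.37
Landed cost (A) = invoice 159907.74 + 2169.37 + duty 6236.40 = 168313.51
Supplier B (FOB):
CIF value = FOB price + freight + insurance = 173816.13 + 3095.43 + 168.32 = 177079.88
Import duty = 177079.88 × 3.9% = 6906.12
Buyer bears (B): 3095.43 + 168.32 + 228.37 + 106.29 + 1834.71 = 5433.12
Landed cost (B) = invoice 173816.13 + 5433.12 + duty 6906.12 = 186155.37
Difference = |168313.51 − 186155.37| = 17841.86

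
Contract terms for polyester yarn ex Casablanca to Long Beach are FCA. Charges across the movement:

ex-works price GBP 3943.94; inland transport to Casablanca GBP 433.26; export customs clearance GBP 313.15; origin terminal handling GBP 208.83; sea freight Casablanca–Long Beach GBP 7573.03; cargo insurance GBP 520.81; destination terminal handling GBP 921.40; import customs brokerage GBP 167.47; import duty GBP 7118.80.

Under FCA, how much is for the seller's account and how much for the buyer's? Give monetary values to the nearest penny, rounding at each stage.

Seller: GBP 4690.35; buyer: GBP 16510.34

FCA: the seller delivers export-cleared goods to the carrier; the buyer bears costs from that point.
Seller's account: goods 3943.94 + inland to port 433.26 + export clearance 313.15 = 4690.35
Buyer's account: origin terminal 208.83 + freight 7573.03 + insurance 520.81 + destination terminal 921.40 + brokerage 167.47 + duty 7118.80 = 16510.34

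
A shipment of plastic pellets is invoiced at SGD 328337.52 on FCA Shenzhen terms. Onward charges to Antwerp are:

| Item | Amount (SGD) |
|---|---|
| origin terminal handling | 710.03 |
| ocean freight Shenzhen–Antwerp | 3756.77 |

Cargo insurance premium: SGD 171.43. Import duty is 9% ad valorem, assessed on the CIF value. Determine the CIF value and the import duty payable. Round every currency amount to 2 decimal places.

CIF value: SGD 332975.75; import duty: SGD 29967.82

CIF = FCA price + pre-shipment costs + freight + insurance
CIF = 328337.52 + 710.03 + 3756.77 + 171.43 = 332975.75
Import duty = 332975.75 × 9% = 29967.82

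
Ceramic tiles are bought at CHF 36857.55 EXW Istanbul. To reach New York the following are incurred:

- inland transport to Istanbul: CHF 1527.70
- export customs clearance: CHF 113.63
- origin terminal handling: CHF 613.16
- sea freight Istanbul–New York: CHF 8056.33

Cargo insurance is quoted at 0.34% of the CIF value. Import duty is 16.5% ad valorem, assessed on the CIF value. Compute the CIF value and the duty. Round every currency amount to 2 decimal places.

Let C be the CIF value. C = EXW price + pre-shipment costs + freight + 0.34% × C
C − 0.34% × C = 36857.55 + 1527.70 + 113.63 + 613.16 + 8056.33
0.9966 × C = 47168.37
C = 47168.37 / 0.9966 = 47329.29
Insurance premium = 0.34% × 47329.29 = 160.92
Import duty = 47329.29 × 16.5% = 7809.33

CIF value: CHF 47329.29; import duty: CHF 7809.33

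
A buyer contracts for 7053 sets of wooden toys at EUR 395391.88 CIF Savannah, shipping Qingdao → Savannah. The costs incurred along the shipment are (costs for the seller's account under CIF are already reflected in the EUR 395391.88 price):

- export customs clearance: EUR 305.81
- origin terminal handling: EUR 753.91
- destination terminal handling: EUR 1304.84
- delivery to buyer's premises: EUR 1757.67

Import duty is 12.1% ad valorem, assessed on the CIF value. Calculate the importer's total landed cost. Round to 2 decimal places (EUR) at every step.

Total landed cost: EUR 446296.81

CIF: the seller pays costs through ocean freight and marine insurance to the destination port.
Already in the invoice (seller's account under CIF): export clearance, origin terminal — exclude.
The CIF price already equals the CIF value: 395391.88
Import duty = 395391.88 × 12.1% = 47842.42
Buyer bears: destination terminal 1304.84 + delivery 1757.67 + duty 47842.42 = 50904.93
Landed cost = invoice 395391.88 + 50904.93 = 446296.81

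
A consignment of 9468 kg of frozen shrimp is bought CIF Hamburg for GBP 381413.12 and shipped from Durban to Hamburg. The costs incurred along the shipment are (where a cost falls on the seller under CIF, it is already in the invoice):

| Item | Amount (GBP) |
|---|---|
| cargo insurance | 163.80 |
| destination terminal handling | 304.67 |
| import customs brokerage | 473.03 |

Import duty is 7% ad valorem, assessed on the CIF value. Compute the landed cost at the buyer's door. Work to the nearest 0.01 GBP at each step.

Total landed cost: GBP 408889.74

CIF: the seller pays costs through ocean freight and marine insurance to the destination port.
Already in the invoice (seller's account under CIF): insurance — exclude.
The CIF price already equals the CIF value: 381413.12
Import duty = 381413.12 × 7% = 26698.92
Buyer bears: destination terminal 304.67 + brokerage 473.03 + duty 26698.92 = 27476.62
Landed cost = invoice 381413.12 + 27476.62 = 408889.74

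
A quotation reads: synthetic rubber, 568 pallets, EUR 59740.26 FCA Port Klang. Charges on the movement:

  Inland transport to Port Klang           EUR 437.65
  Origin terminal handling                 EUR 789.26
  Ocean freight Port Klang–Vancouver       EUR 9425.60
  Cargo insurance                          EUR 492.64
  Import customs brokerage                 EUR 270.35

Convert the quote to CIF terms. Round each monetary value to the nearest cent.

Not relevant to the conversion: inland to port — on the seller under both FCA and CIF; already in the FCA price and stays in the CIF price. brokerage — on the buyer under both terms; not part of either seller's price.
From FCA to CIF, the seller additionally bears: origin terminal, freight, insurance.
CIF price = 59740.26 + 789.26 + 9425.60 + 492.64 = 70447.76

CIF price: EUR 70447.76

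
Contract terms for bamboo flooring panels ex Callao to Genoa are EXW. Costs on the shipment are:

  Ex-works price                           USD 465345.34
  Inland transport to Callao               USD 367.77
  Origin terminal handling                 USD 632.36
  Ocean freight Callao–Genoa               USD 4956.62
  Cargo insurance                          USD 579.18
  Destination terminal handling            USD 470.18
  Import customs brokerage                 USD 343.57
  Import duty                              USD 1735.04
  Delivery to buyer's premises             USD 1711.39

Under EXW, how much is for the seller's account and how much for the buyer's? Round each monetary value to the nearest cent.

Seller: USD 465345.34; buyer: USD 10796.11

EXW: the seller makes goods available at their premises; the buyer bears all onward costs.
Seller's account: goods 465345.34 = 465345.34
Buyer's account: inland to port 367.77 + origin terminal 632.36 + freight 4956.62 + insurance 579.18 + destination terminal 470.18 + brokerage 343.57 + duty 1735.04 + delivery 1711.39 = 10796.11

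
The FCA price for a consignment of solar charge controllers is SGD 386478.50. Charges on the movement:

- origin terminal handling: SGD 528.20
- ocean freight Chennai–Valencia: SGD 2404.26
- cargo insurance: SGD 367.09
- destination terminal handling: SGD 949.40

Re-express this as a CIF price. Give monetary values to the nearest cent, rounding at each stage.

Not relevant to the conversion: destination terminal — on the buyer under both terms; not part of either seller's price.
From FCA to CIF, the seller additionally bears: origin terminal, freight, insurance.
CIF price = 386478.50 + 528.20 + 2404.26 + 367.09 = 389778.05

CIF price: SGD 389778.05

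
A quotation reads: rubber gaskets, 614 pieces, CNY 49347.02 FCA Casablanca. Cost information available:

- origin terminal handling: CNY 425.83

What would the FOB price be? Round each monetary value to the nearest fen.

From FCA to FOB, the seller additionally bears: origin terminal.
FOB price = 49347.02 + 425.83 = 49772.85

FOB price: CNY 49772.85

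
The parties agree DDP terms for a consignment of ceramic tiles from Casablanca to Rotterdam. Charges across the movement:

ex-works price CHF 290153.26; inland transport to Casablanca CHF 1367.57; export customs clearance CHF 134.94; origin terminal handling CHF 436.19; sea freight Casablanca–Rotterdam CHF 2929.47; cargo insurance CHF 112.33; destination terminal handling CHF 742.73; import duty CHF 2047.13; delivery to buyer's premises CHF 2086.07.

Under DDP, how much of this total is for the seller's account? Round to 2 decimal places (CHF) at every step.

Seller's account: CHF 300009.69

DDP: the seller bears all costs including import duty.
Seller's account: goods 290153.26 + inland to port 1367.57 + export clearance 134.94 + origin terminal 436.19 + freight 2929.47 + insurance 112.33 + destination terminal 742.73 + duty 2047.13 + delivery 2086.07 = 300009.69
Buyer's account: 0.00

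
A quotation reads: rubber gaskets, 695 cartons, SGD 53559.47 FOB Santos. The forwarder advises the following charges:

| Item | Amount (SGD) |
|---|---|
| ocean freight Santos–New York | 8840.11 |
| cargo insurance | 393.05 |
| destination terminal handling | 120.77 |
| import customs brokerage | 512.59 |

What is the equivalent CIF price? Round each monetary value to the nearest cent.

Not relevant to the conversion: destination terminal, brokerage — on the buyer under both terms; not part of either seller's price.
From FOB to CIF, the seller additionally bears: freight, insurance.
CIF price = 53559.47 + 8840.11 + 393.05 = 62792.63

CIF price: SGD 62792.63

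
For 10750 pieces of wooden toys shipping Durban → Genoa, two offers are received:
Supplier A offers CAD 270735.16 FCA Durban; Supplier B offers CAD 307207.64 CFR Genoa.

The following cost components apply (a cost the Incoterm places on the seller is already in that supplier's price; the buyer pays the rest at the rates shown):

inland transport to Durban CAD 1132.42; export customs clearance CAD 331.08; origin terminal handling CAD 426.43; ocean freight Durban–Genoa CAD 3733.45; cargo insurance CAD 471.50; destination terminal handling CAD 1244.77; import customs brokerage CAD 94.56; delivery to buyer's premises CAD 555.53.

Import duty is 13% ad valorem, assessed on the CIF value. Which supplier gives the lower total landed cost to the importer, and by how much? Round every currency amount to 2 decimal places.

Supplier A is cheaper by CAD 36513.24

Supplier A (FCA):
CIF value = FCA price + origin terminal + freight + insurance = 270735.16 + 426.43 + 3733.45 + 471.50 = 275366.54
Import duty = 275366.54 × 13% = 35797.65
Buyer bears (A): 426.43 + 3733.45 + 471.50 + 1244.77 + 94.56 + 555.53 = 6526.24
Landed cost (A) = invoice 270735.16 + 6526.24 + duty 35797.65 = 313059.05
Supplier B (CFR):
CIF value = CFR price + insurance = 307207.64 + 471.50 = 307679.14
Import duty = 307679.14 × 13% = 39998.29
Buyer bears (B): 471.50 + 1244.77 + 94.56 + 555.53 = 2366.36
Landed cost (B) = invoice 307207.64 + 2366.36 + duty 39998.29 = 349572.29
Difference = |313059.05 − 349572.29| = 36513.24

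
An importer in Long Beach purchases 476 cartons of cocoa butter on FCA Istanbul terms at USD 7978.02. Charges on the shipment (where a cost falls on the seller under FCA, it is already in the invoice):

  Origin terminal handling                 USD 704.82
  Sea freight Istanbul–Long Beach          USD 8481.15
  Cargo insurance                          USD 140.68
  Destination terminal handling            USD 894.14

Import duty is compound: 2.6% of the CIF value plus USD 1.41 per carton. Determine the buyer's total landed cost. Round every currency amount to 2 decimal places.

Total landed cost: USD 19319.89

FCA: the seller delivers export-cleared goods to the carrier; the buyer bears costs from that point.
CIF value = FCA price + origin terminal + freight + insurance = 7978.02 + 704.82 + 8481.15 + 140.68 = 17304.67
Ad valorem component: 17304.67 × 2.6% = 449.92
Specific component: 476 × 1.41 = 671.16
Import duty = 449.92 + 671.16 = 1121.08
Buyer bears: origin terminal 704.82 + freight 8481.15 + insurance 140.68 + destination terminal 894.14 + duty 1121.08 = 11341.87
Landed cost = invoice 7978.02 + 11341.87 = 19319.89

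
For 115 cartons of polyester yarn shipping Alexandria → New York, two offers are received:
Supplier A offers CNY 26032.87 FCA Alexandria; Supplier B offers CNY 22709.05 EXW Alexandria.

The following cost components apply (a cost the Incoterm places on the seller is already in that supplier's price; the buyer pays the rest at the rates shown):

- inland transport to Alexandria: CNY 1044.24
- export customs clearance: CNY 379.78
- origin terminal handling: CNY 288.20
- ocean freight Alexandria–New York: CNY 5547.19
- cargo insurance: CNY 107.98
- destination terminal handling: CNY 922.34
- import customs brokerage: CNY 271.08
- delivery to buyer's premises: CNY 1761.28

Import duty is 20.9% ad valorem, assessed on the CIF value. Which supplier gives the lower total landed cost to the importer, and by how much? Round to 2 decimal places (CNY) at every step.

Supplier A (FCA):
CIF value = FCA price + origin terminal + freight + insurance = 26032.87 + 288.20 + 5547.19 + 107.98 = 31976.24
Import duty = 31976.24 × 20.9% = 6683.03
Buyer bears (A): 288.20 + 5547.19 + 107.98 + 922.34 + 271.08 + 1761.28 = 8898.07
Landed cost (A) = invoice 26032.87 + 8898.07 + duty 6683.03 = 41613.97
Supplier B (EXW):
CIF value = EXW price + inland to port + export clearance + origin terminal + freight + insurance = 22709.05 + 1044.24 + 379.78 + 288.20 + 5547.19 + 107.98 = 30076.44
Import duty = 30076.44 × 20.9% = 6285.98
Buyer bears (B): 1044.24 + 379.78 + 288.20 + 5547.19 + 107.98 + 922.34 + 271.08 + 1761.28 = 10322.09
Landed cost (B) = invoice 22709.05 + 10322.09 + duty 6285.98 = 39317.12
Difference = |41613.97 − 39317.12| = 2296.85

Supplier B is cheaper by CNY 2296.85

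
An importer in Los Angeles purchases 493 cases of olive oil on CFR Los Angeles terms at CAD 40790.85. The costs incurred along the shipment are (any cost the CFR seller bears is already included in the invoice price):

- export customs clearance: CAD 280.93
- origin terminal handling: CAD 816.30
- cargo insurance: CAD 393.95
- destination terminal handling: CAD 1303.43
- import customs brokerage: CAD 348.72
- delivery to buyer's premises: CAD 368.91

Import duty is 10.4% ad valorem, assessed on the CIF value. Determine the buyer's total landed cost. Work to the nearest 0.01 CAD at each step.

CFR: the seller pays costs through ocean freight to the destination port, but not insurance.
Already in the invoice (seller's account under CFR): export clearance, origin terminal — exclude.
CIF value = CFR price + insurance = 40790.85 + 393.95 = 41184.80
Import duty = 41184.80 × 10.4% = 4283.22
Buyer bears: insurance 393.95 + destination terminal 1303.43 + brokerage 348.72 + delivery 368.91 + duty 4283.22 = 6698.23
Landed cost = invoice 40790.85 + 6698.23 = 47489.08

Total landed cost: CAD 47489.08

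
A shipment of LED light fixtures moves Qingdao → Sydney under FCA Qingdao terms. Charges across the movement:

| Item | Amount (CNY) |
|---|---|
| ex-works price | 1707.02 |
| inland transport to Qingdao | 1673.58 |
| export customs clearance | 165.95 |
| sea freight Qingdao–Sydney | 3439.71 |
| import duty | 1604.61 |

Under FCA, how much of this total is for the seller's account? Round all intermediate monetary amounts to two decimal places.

FCA: the seller delivers export-cleared goods to the carrier; the buyer bears costs from that point.
Seller's account: goods 1707.02 + inland to port 1673.58 + export clearance 165.95 = 3546.55
Buyer's account: freight 3439.71 + duty 1604.61 = 5044.32

Seller's account: CNY 3546.55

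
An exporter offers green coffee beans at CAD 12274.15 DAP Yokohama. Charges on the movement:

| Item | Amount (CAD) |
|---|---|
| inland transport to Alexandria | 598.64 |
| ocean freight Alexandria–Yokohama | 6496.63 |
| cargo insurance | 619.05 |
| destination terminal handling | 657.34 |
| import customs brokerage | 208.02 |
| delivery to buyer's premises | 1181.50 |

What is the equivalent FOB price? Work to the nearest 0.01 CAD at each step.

FOB price: CAD 3319.63

Not relevant to the conversion: inland to port — on the seller under both DAP and FOB; already in the DAP price and stays in the FOB price. brokerage — on the buyer under both terms; not part of either seller's price.
From DAP to FOB, the seller no longer bears: freight, insurance, destination terminal, delivery.
FOB price = 12274.15 − 6496.63 − 619.05 − 657.34 − 1181.50 = 3319.63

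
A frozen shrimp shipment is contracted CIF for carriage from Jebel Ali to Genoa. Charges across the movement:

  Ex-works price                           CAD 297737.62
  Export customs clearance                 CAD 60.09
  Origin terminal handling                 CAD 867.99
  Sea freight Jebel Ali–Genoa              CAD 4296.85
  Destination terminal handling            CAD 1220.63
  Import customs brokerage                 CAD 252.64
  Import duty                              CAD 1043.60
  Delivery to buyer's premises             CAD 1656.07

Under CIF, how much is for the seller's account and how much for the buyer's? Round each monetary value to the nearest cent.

Seller: CAD 302962.55; buyer: CAD 4172.94

CIF: the seller pays costs through ocean freight and marine insurance to the destination port.
Seller's account: goods 297737.62 + export clearance 60.09 + origin terminal 867.99 + freight 4296.85 = 302962.55
Buyer's account: destination terminal 1220.63 + brokerage 252.64 + duty 1043.60 + delivery 1656.07 = 4172.94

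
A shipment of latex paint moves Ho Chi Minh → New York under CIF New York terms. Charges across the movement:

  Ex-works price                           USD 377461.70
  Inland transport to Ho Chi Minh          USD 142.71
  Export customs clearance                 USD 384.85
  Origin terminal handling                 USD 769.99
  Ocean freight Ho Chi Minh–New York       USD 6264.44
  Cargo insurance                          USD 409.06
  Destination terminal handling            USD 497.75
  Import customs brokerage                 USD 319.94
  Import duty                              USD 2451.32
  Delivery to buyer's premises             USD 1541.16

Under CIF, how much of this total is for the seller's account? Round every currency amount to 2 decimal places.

Seller's account: USD 385432.75

CIF: the seller pays costs through ocean freight and marine insurance to the destination port.
Seller's account: goods 377461.70 + inland to port 142.71 + export clearance 384.85 + origin terminal 769.99 + freight 6264.44 + insurance 409.06 = 385432.75
Buyer's account: destination terminal 497.75 + brokerage 319.94 + duty 2451.32 + delivery 1541.16 = 4810.17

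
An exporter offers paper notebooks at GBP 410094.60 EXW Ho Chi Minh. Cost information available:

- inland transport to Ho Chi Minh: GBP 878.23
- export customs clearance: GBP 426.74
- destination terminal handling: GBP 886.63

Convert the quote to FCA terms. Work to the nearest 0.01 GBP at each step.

Not relevant to the conversion: destination terminal — on the buyer under both terms; not part of either seller's price.
From EXW to FCA, the seller additionally bears: inland to port, export clearance.
FCA price = 410094.60 + 878.23 + 426.74 = 411399.57

FCA price: GBP 411399.57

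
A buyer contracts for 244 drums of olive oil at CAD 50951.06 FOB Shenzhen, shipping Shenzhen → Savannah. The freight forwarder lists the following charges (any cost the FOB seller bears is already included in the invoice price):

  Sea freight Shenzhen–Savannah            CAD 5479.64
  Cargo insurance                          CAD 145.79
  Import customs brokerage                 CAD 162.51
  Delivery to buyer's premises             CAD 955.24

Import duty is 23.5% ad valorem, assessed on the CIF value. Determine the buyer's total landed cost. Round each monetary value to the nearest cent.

Total landed cost: CAD 70989.72

FOB: the seller bears costs until goods are on board at the origin port; the buyer bears freight, insurance and all costs thereafter.
CIF value = FOB price + freight + insurance = 50951.06 + 5479.64 + 145.79 = 56576.49
Import duty = 56576.49 × 23.5% = 13295.48
Buyer bears: freight 5479.64 + insurance 145.79 + brokerage 162.51 + delivery 955.24 + duty 13295.48 = 20038.66
Landed cost = invoice 50951.06 + 20038.66 = 70989.72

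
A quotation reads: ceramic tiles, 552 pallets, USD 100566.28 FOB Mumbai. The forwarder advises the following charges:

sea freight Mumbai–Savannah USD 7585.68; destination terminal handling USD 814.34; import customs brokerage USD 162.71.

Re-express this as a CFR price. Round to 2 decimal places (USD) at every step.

CFR price: USD 108151.96

Not relevant to the conversion: brokerage, destination terminal — on the buyer under both terms; not part of either seller's price.
From FOB to CFR, the seller additionally bears: freight.
CFR price = 100566.28 + 7585.68 = 108151.96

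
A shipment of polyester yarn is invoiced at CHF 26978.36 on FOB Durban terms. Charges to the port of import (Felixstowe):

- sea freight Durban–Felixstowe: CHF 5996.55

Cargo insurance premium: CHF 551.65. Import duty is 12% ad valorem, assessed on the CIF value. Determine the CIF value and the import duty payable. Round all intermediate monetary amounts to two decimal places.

CIF value: CHF 33526.56; import duty: CHF 4023.19

CIF = FOB price + freight + insurance
CIF = 26978.36 + 5996.55 + 551.65 = 33526.56
Import duty = 33526.56 × 12% = 4023.19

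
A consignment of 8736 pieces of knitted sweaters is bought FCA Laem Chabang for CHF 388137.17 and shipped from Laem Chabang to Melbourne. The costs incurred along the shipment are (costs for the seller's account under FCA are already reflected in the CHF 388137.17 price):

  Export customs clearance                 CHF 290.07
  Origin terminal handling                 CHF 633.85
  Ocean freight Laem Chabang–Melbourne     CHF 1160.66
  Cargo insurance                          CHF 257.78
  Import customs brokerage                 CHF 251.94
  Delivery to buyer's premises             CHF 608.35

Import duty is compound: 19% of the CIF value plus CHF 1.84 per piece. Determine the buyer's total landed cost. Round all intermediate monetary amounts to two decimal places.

Total landed cost: CHF 481259.99

FCA: the seller delivers export-cleared goods to the carrier; the buyer bears costs from that point.
Already in the invoice (seller's account under FCA): export clearance — exclude.
CIF value = FCA price + origin terminal + freight + insurance = 388137.17 + 633.85 + 1160.66 + 257.78 = 390189.46
Ad valorem component: 390189.46 × 19% = 74136.00
Specific component: 8736 × 1.84 = 16074.24
Import duty = 74136.00 + 16074.24 = 90210.24
Buyer bears: origin terminal 633.85 + freight 1160.66 + insurance 257.78 + brokerage 251.94 + delivery 608.35 + duty 90210.24 = 93122.82
Landed cost = invoice 388137.17 + 93122.82 = 481259.99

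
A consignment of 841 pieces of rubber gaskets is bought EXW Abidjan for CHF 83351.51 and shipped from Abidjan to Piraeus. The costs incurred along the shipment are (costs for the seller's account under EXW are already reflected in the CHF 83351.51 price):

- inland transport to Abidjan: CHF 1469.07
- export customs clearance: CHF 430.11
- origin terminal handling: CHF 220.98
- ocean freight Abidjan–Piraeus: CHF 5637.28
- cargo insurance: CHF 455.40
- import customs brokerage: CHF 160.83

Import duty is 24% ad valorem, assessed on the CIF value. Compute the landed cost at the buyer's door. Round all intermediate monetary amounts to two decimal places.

Total landed cost: CHF 113700.62

EXW: the seller makes goods available at their premises; the buyer bears all onward costs.
CIF value = EXW price + inland to port + export clearance + origin terminal + freight + insurance = 83351.51 + 1469.07 + 430.11 + 220.98 + 5637.28 + 455.40 = 91564.35
Import duty = 91564.35 × 24% = 21975.44
Buyer bears: inland to port 1469.07 + export clearance 430.11 + origin terminal 220.98 + freight 5637.28 + insurance 455.40 + brokerage 160.83 + duty 21975.44 = 30349.11
Landed cost = invoice 83351.51 + 30349.11 = 113700.62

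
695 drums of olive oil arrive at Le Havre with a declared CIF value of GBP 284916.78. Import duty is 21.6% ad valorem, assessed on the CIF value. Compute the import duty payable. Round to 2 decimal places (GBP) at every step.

Import duty: GBP 61542.02

Import duty = 284916.78 × 21.6% = 61542.02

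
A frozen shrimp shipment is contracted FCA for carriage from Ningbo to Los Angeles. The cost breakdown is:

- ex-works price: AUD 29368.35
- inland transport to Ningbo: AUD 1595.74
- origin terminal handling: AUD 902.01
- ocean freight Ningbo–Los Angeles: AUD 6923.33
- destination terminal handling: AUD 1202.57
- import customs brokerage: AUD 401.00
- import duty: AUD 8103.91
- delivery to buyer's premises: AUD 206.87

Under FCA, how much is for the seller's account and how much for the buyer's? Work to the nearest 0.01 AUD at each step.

Seller: AUD 30964.09; buyer: AUD 17739.69

FCA: the seller delivers export-cleared goods to the carrier; the buyer bears costs from that point.
Seller's account: goods 29368.35 + inland to port 1595.74 = 30964.09
Buyer's account: origin terminal 902.01 + freight 6923.33 + destination terminal 1202.57 + brokerage 401.00 + duty 8103.91 + delivery 206.87 = 17739.69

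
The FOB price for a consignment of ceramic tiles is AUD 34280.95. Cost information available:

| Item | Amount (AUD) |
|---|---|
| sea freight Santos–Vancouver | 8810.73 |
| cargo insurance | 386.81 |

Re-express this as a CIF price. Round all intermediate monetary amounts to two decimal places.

CIF price: AUD 43478.49

From FOB to CIF, the seller additionally bears: freight, insurance.
CIF price = 34280.95 + 8810.73 + 386.81 = 43478.49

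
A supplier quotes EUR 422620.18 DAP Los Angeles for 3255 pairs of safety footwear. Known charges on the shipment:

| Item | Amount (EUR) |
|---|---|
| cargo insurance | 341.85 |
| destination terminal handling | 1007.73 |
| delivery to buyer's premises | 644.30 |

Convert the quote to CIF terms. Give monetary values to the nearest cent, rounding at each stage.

CIF price: EUR 420968.15

Not relevant to the conversion: insurance — on the seller under both DAP and CIF; already in the DAP price and stays in the CIF price.
From DAP to CIF, the seller no longer bears: destination terminal, delivery.
CIF price = 422620.18 − 1007.73 − 644.30 = 420968.15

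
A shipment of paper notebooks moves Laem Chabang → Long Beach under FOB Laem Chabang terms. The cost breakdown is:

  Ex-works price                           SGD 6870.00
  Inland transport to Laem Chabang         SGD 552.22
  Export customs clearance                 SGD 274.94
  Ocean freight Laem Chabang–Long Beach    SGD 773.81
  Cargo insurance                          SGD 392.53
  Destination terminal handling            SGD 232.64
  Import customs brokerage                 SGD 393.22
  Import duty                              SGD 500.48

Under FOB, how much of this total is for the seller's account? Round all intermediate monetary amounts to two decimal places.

FOB: the seller bears costs until goods are on board at the origin port; the buyer bears freight, insurance and all costs thereafter.
Seller's account: goods 6870.00 + inland to port 552.22 + export clearance 274.94 = 7697.16
Buyer's account: freight 773.81 + insurance 392.53 + destination terminal 232.64 + brokerage 393.22 + duty 500.48 = 2292.68

Seller's account: SGD 7697.16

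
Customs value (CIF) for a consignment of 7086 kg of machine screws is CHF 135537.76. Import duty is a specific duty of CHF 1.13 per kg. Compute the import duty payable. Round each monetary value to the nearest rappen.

Import duty = 7086 × 1.13 = 8007.18

Import duty: CHF 8007.18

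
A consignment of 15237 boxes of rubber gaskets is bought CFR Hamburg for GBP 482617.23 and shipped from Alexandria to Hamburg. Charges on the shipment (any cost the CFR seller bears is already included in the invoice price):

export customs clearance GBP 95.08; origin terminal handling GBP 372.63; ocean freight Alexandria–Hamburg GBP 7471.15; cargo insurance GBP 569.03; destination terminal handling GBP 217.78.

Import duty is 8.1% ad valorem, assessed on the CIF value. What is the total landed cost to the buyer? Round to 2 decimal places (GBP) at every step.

CFR: the seller pays costs through ocean freight to the destination port, but not insurance.
Already in the invoice (seller's account under CFR): export clearance, origin terminal, freight — exclude.
CIF value = CFR price + insurance = 482617.23 + 569.03 = 483186.26
Import duty = 483186.26 × 8.1% = 39138.09
Buyer bears: insurance 569.03 + destination terminal 217.78 + duty 39138.09 = 39924.90
Landed cost = invoice 482617.23 + 39924.90 = 522542.13

Total landed cost: GBP 522542.13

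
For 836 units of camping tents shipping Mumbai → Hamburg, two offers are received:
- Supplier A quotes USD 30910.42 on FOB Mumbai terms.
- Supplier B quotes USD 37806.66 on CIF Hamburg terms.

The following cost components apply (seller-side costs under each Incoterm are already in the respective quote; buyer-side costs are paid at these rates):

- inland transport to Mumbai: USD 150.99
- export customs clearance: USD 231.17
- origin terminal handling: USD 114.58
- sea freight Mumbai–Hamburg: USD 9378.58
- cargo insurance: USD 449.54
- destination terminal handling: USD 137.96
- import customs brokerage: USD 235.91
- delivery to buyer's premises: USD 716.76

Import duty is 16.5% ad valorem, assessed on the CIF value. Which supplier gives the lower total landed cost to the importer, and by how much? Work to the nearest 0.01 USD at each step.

Supplier B is cheaper by USD 3415.64

Supplier A (FOB):
CIF value = FOB price + freight + insurance = 30910.42 + 9378.58 + 449.54 = 40738.54
Import duty = 40738.54 × 16.5% = 6721.86
Buyer bears (A): 9378.58 + 449.54 + 137.96 + 235.91 + 716.76 = 10918.75
Landed cost (A) = invoice 30910.42 + 10918.75 + duty 6721.86 = 48551.03
Supplier B (CIF):
The CIF price already equals the CIF value: 37806.66
Import duty = 37806.66 × 16.5% = 6238.10
Buyer bears (B): 137.96 + 235.91 + 716.76 = 1090.63
Landed cost (B) = invoice 37806.66 + 1090.63 + duty 6238.10 = 45135.39
Difference = |48551.03 − 45135.39| = 3415.64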